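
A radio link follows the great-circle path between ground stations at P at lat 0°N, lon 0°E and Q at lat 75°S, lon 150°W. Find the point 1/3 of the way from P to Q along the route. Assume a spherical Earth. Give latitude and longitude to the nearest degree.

≈ lat 34°S, lon 5°W

Write both endpoints as unit vectors p₁, p₂ with components (cos φ cos λ, cos φ sin λ, sin φ).
The central angle between the endpoints is δ = arccos(p₁·p₂) ≈ 1.797 rad (103.0°).
Interpolate at f = 1/3 with slerp weights a = sin((1−f)δ)/sin δ ≈ 0.956, b = sin(fδ)/sin δ ≈ 0.578.
p = a·p₁ + b·p₂ ≈ (0.826, -0.075, -0.559); φ = arcsin(p_z) ≈ -33.97°, λ = atan2(p_y, p_x) ≈ -5.18°.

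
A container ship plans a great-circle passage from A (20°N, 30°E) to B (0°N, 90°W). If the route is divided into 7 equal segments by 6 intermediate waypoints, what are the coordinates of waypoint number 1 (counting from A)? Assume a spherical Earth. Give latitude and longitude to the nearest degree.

≈ (22°N, 12°E)

Write both endpoints as unit vectors p₁, p₂ with components (cos φ cos λ, cos φ sin λ, sin φ).
The central angle between the endpoints is δ = arccos(p₁·p₂) ≈ 2.060 rad (118.0°).
Interpolate at f = 1/7 with slerp weights a = sin((1−f)δ)/sin δ ≈ 1.111, b = sin(fδ)/sin δ ≈ 0.329.
p = a·p₁ + b·p₂ ≈ (0.904, 0.194, 0.380); φ = arcsin(p_z) ≈ 22.34°, λ = atan2(p_y, p_x) ≈ 12.08°.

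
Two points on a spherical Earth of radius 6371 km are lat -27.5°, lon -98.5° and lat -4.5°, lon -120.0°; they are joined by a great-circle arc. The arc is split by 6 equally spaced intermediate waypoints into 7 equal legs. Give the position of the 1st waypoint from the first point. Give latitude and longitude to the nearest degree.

From cos δ = sin φ₁ sin φ₂ + cos φ₁ cos φ₂ cos Δλ, the central angle is δ ≈ 0.538 rad (30.8°).
Interpolate at f = 1/7 with slerp weights a = sin((1−f)δ)/sin δ ≈ 0.868, b = sin(fδ)/sin δ ≈ 0.150.
p = a·p₁ + b·p₂ ≈ (-0.189, -0.891, -0.413); φ = arcsin(p_z) ≈ -24.38°, λ = atan2(p_y, p_x) ≈ -101.95°.

≈ lat -24°, lon -102°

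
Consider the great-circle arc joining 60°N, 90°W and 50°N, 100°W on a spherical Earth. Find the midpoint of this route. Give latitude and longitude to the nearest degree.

The haversine formula gives a central angle δ ≈ 0.201 rad (11.5°) between the endpoints.
Interpolate at f = 1/2 with slerp weights a = sin((1−f)δ)/sin δ ≈ 0.503, b = sin(fδ)/sin δ ≈ 0.503.
p = a·p₁ + b·p₂ ≈ (-0.056, -0.569, 0.820); φ = arcsin(p_z) ≈ 55.10°, λ = atan2(p_y, p_x) ≈ -95.63°.

≈ 55°N, 96°W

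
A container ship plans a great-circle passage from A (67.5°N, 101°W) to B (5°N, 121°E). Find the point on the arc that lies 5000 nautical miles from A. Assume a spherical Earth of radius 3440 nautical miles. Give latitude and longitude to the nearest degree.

≈ (23°N, 126°E)

From cos δ = sin φ₁ sin φ₂ + cos φ₁ cos φ₂ cos Δλ, the central angle is δ ≈ 1.775 rad (101.7°). The total great-circle distance is δ·R ≈ 1.775 × 3440 ≈ 6106 nmi, so the target fraction is f = 5000/6106 ≈ 0.819.
Interpolate at f ≈ 0.819 with slerp weights a = sin((1−f)δ)/sin δ ≈ 0.323, b = sin(fδ)/sin δ ≈ 1.014.
p = a·p₁ + b·p₂ ≈ (-0.544, 0.745, 0.387); φ = arcsin(p_z) ≈ 22.74°, λ = atan2(p_y, p_x) ≈ 126.14°.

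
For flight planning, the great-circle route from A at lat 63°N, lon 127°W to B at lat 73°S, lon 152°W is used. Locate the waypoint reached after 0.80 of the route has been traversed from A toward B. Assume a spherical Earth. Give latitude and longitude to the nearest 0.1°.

≈ lat 46.0°S, lon 141.2°W

Write both endpoints as unit vectors p₁, p₂ with components (cos φ cos λ, cos φ sin λ, sin φ).
The central angle between the endpoints is δ = arccos(p₁·p₂) ≈ 2.392 rad (137.0°).
Interpolate at f = 0.80 with slerp weights a = sin((1−f)δ)/sin δ ≈ 0.675, b = sin(fδ)/sin δ ≈ 1.382.
p = a·p₁ + b·p₂ ≈ (-0.541, -0.435, -0.720); φ = arcsin(p_z) ≈ -46.04°, λ = atan2(p_y, p_x) ≈ -141.24°.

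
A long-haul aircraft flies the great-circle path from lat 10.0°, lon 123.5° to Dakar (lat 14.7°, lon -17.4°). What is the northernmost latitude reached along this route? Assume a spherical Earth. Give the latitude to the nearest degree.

The great circle lies in the plane with unit normal n̂ = (p₁ × p₂)/|p₁ × p₂|.
Here n̂_z ≈ -0.836; the vertex latitude is φ_max = arccos|n̂_z| ≈ 33.3°.

≈ 33°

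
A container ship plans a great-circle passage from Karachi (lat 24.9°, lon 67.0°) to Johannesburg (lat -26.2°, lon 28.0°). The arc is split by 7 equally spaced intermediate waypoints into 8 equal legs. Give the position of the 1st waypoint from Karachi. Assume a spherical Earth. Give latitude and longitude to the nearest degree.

≈ lat 19°, lon 62°

Write both endpoints as unit vectors p₁, p₂ with components (cos φ cos λ, cos φ sin λ, sin φ).
The central angle between the endpoints is δ = arccos(p₁·p₂) ≈ 1.108 rad (63.5°).
Interpolate at f = 1/8 with slerp weights a = sin((1−f)δ)/sin δ ≈ 0.922, b = sin(fδ)/sin δ ≈ 0.154.
p = a·p₁ + b·p₂ ≈ (0.449, 0.834, 0.320); φ = arcsin(p_z) ≈ 18.66°, λ = atan2(p_y, p_x) ≈ 61.72°.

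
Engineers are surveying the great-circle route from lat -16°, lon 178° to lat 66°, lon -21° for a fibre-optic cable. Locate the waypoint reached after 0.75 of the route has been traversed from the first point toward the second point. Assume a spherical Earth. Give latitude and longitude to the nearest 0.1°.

≈ lat 76.4°, lon -136.3°

Write both endpoints as unit vectors p₁, p₂ with components (cos φ cos λ, cos φ sin λ, sin φ).
The central angle between the endpoints is δ = arccos(p₁·p₂) ≈ 2.241 rad (128.4°).
Interpolate at f = 0.75 with slerp weights a = sin((1−f)δ)/sin δ ≈ 0.678, b = sin(fδ)/sin δ ≈ 1.269.
p = a·p₁ + b·p₂ ≈ (-0.170, -0.162, 0.972); φ = arcsin(p_z) ≈ 76.41°, λ = atan2(p_y, p_x) ≈ -136.35°.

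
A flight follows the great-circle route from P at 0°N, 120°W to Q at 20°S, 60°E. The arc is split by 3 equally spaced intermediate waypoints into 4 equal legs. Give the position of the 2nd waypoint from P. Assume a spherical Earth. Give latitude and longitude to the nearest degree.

≈ 80°S, 120°W

The haversine formula gives a central angle δ ≈ 2.793 rad (160.0°) between the endpoints.
Interpolate at f = 2/4 with slerp weights a = sin((1−f)δ)/sin δ ≈ 2.879, b = sin(fδ)/sin δ ≈ 2.879.
p = a·p₁ + b·p₂ ≈ (-0.087, -0.150, -0.985); φ = arcsin(p_z) ≈ -80.00°, λ = atan2(p_y, p_x) ≈ -120.00°.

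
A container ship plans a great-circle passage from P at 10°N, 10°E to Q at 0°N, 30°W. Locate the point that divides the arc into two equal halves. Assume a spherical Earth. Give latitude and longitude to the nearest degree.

≈ 5°N, 10°W

Write both endpoints as unit vectors p₁, p₂ with components (cos φ cos λ, cos φ sin λ, sin φ).
The central angle between the endpoints is δ = arccos(p₁·p₂) ≈ 0.716 rad (41.0°).
Interpolate at f = 1/2 with slerp weights a = sin((1−f)δ)/sin δ ≈ 0.534, b = sin(fδ)/sin δ ≈ 0.534.
p = a·p₁ + b·p₂ ≈ (0.980, -0.176, 0.093); φ = arcsin(p_z) ≈ 5.32°, λ = atan2(p_y, p_x) ≈ -10.16°.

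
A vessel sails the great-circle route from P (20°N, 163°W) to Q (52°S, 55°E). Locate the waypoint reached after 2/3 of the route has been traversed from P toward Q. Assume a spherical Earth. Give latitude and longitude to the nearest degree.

≈ (52°S, 133°E)

The haversine formula gives a central angle δ ≈ 2.382 rad (136.5°) between the endpoints.
Interpolate at f = 2/3 with slerp weights a = sin((1−f)δ)/sin δ ≈ 1.036, b = sin(fδ)/sin δ ≈ 1.453.
p = a·p₁ + b·p₂ ≈ (-0.418, 0.448, -0.790); φ = arcsin(p_z) ≈ -52.21°, λ = atan2(p_y, p_x) ≈ 133.04°.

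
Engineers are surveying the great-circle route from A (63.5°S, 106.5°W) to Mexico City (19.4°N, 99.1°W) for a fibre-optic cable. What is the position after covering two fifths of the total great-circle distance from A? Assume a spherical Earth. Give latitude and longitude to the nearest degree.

From cos δ = sin φ₁ sin φ₂ + cos φ₁ cos φ₂ cos Δλ, the central angle is δ ≈ 1.450 rad (83.1°).
Interpolate at f = 2/5 with slerp weights a = sin((1−f)δ)/sin δ ≈ 0.770, b = sin(fδ)/sin δ ≈ 0.552.
p = a·p₁ + b·p₂ ≈ (-0.180, -0.844, -0.506); φ = arcsin(p_z) ≈ -30.38°, λ = atan2(p_y, p_x) ≈ -102.04°.

≈ (30°S, 102°W)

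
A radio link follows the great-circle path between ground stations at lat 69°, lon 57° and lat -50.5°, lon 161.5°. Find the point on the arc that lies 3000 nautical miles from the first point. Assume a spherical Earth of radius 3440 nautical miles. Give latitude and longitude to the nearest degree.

Write both endpoints as unit vectors p₁, p₂ with components (cos φ cos λ, cos φ sin λ, sin φ).
The central angle between the endpoints is δ = arccos(p₁·p₂) ≈ 2.461 rad (141.0°). The total great-circle distance is δ·R ≈ 2.461 × 3440 ≈ 8467 nmi, so the target fraction is f = 3000/8467 ≈ 0.354.
Interpolate at f ≈ 0.354 with slerp weights a = sin((1−f)δ)/sin δ ≈ 1.590, b = sin(fδ)/sin δ ≈ 1.217.
p = a·p₁ + b·p₂ ≈ (-0.424, 0.723, 0.545); φ = arcsin(p_z) ≈ 33.01°, λ = atan2(p_y, p_x) ≈ 120.38°.

≈ lat 33°, lon 120°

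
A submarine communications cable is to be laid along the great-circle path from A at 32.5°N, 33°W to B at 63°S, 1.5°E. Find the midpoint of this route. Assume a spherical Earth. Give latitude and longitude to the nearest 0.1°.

Convert each endpoint to a unit vector on the sphere (x = cos φ cos λ, y = cos φ sin λ, z = sin φ).
The central angle between the endpoints is δ = arccos(p₁·p₂) ≈ 1.735 rad (99.4°).
Interpolate at f = 1/2 with slerp weights a = sin((1−f)δ)/sin δ ≈ 0.773, b = sin(fδ)/sin δ ≈ 0.773.
p = a·p₁ + b·p₂ ≈ (0.898, -0.346, -0.273); φ = arcsin(p_z) ≈ -15.87°, λ = atan2(p_y, p_x) ≈ -21.07°.

≈ 15.9°S, 21.1°W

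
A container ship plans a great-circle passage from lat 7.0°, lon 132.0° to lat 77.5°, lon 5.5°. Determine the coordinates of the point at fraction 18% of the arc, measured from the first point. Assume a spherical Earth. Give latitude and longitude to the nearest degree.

Write both endpoints as unit vectors p₁, p₂ with components (cos φ cos λ, cos φ sin λ, sin φ).
The central angle between the endpoints is δ = arccos(p₁·p₂) ≈ 1.580 rad (90.5°).
Interpolate at f = 0.18 with slerp weights a = sin((1−f)δ)/sin δ ≈ 0.962, b = sin(fδ)/sin δ ≈ 0.281.
p = a·p₁ + b·p₂ ≈ (-0.579, 0.716, 0.391); φ = arcsin(p_z) ≈ 23.03°, λ = atan2(p_y, p_x) ≈ 128.96°.

≈ lat 23°, lon 129°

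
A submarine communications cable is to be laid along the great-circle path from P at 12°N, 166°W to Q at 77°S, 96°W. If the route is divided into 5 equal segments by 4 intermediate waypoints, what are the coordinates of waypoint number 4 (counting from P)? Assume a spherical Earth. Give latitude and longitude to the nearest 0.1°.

Convert each endpoint to a unit vector on the sphere (x = cos φ cos λ, y = cos φ sin λ, z = sin φ).
The central angle between the endpoints is δ = arccos(p₁·p₂) ≈ 1.698 rad (97.3°).
Interpolate at f = 4/5 with slerp weights a = sin((1−f)δ)/sin δ ≈ 0.336, b = sin(fδ)/sin δ ≈ 0.986.
p = a·p₁ + b·p₂ ≈ (-0.342, -0.300, -0.891); φ = arcsin(p_z) ≈ -62.94°, λ = atan2(p_y, p_x) ≈ -138.74°.

≈ 62.9°S, 138.7°W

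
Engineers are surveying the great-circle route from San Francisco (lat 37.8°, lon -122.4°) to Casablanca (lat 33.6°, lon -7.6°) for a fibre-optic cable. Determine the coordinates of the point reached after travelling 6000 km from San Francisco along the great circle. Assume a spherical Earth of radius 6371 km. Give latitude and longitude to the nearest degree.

≈ lat 51°, lon -45°

The haversine formula gives a central angle δ ≈ 1.508 rad (86.4°) between the endpoints. The total great-circle distance is δ·R ≈ 1.508 × 6371 ≈ 9605 km, so the target fraction is f = 6000/9605 ≈ 0.625.
Interpolate at f ≈ 0.625 with slerp weights a = sin((1−f)δ)/sin δ ≈ 0.537, b = sin(fδ)/sin δ ≈ 0.810.
p = a·p₁ + b·p₂ ≈ (0.441, -0.448, 0.778); φ = arcsin(p_z) ≈ 51.04°, λ = atan2(p_y, p_x) ≈ -45.40°.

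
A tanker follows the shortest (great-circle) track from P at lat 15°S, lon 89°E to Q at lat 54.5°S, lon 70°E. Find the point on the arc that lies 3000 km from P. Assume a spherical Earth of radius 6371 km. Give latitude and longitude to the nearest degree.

Write both endpoints as unit vectors p₁, p₂ with components (cos φ cos λ, cos φ sin λ, sin φ).
The central angle between the endpoints is δ = arccos(p₁·p₂) ≈ 0.736 rad (42.2°). The total great-circle distance is δ·R ≈ 0.736 × 6371 ≈ 4690 km, so the target fraction is f = 3000/4690 ≈ 0.640.
Interpolate at f ≈ 0.640 with slerp weights a = sin((1−f)δ)/sin δ ≈ 0.390, b = sin(fδ)/sin δ ≈ 0.676.
p = a·p₁ + b·p₂ ≈ (0.141, 0.746, -0.651); φ = arcsin(p_z) ≈ -40.63°, λ = atan2(p_y, p_x) ≈ 79.31°.

≈ lat 41°S, lon 79°E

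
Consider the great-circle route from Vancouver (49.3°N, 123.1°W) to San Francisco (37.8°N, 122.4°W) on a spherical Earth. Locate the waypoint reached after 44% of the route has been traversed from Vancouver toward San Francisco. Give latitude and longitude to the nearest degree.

≈ 44°N, 123°W

From cos δ = sin φ₁ sin φ₂ + cos φ₁ cos φ₂ cos Δλ, the central angle is δ ≈ 0.201 rad (11.5°).
Interpolate at f = 0.44 with slerp weights a = sin((1−f)δ)/sin δ ≈ 0.563, b = sin(fδ)/sin δ ≈ 0.442.
p = a·p₁ + b·p₂ ≈ (-0.388, -0.602, 0.698); φ = arcsin(p_z) ≈ 44.24°, λ = atan2(p_y, p_x) ≈ -122.76°.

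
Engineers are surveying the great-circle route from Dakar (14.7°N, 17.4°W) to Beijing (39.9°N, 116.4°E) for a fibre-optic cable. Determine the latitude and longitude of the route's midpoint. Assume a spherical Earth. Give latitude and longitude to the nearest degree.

≈ (52°N, 34°E)

Write both endpoints as unit vectors p₁, p₂ with components (cos φ cos λ, cos φ sin λ, sin φ).
The central angle between the endpoints is δ = arccos(p₁·p₂) ≈ 1.929 rad (110.5°).
Interpolate at f = 1/2 with slerp weights a = sin((1−f)δ)/sin δ ≈ 0.878, b = sin(fδ)/sin δ ≈ 0.878.
p = a·p₁ + b·p₂ ≈ (0.511, 0.349, 0.786); φ = arcsin(p_z) ≈ 51.78°, λ = atan2(p_y, p_x) ≈ 34.36°.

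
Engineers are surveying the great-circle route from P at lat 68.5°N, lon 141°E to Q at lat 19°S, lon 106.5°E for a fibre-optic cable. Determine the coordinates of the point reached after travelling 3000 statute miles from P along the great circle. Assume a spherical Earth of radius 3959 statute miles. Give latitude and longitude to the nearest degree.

Convert each endpoint to a unit vector on the sphere (x = cos φ cos λ, y = cos φ sin λ, z = sin φ).
The central angle between the endpoints is δ = arccos(p₁·p₂) ≈ 1.588 rad (91.0°). The total great-circle distance is δ·R ≈ 1.588 × 3959 ≈ 6287 mi, so the target fraction is f = 3000/6287 ≈ 0.477.
Interpolate at f ≈ 0.477 with slerp weights a = sin((1−f)δ)/sin δ ≈ 0.738, b = sin(fδ)/sin δ ≈ 0.687.
p = a·p₁ + b·p₂ ≈ (-0.395, 0.793, 0.463); φ = arcsin(p_z) ≈ 27.59°, λ = atan2(p_y, p_x) ≈ 116.46°.

≈ lat 28°N, lon 116°E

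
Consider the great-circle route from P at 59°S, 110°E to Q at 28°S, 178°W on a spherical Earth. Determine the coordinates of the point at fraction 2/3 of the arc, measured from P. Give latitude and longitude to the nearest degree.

Convert each endpoint to a unit vector on the sphere (x = cos φ cos λ, y = cos φ sin λ, z = sin φ).
The central angle between the endpoints is δ = arccos(p₁·p₂) ≈ 0.997 rad (57.1°).
Interpolate at f = 2/3 with slerp weights a = sin((1−f)δ)/sin δ ≈ 0.388, b = sin(fδ)/sin δ ≈ 0.734.
p = a·p₁ + b·p₂ ≈ (-0.716, 0.165, -0.678); φ = arcsin(p_z) ≈ -42.67°, λ = atan2(p_y, p_x) ≈ 167.00°.

≈ 43°S, 167°E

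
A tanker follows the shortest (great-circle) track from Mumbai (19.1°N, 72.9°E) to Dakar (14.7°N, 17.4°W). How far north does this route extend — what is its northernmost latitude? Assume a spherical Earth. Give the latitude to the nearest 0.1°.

≈ 23.5°N

The great circle lies in the plane with unit normal n̂ = (p₁ × p₂)/|p₁ × p₂|.
Here n̂_z ≈ -0.917; the vertex latitude is φ_max = arccos|n̂_z| ≈ 23.5°.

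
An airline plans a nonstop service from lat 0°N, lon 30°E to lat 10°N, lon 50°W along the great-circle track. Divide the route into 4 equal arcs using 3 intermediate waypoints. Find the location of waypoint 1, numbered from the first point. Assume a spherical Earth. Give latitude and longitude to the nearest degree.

From cos δ = sin φ₁ sin φ₂ + cos φ₁ cos φ₂ cos Δλ, the central angle is δ ≈ 1.399 rad (80.2°).
Interpolate at f = 1/4 with slerp weights a = sin((1−f)δ)/sin δ ≈ 0.880, b = sin(fδ)/sin δ ≈ 0.348.
p = a·p₁ + b·p₂ ≈ (0.982, 0.178, 0.060); φ = arcsin(p_z) ≈ 3.46°, λ = atan2(p_y, p_x) ≈ 10.25°.

≈ lat 3°N, lon 10°E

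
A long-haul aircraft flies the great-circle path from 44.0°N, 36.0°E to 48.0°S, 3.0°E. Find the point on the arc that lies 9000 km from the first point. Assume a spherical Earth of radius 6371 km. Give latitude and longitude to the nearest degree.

≈ 33°S, 10°E

Convert each endpoint to a unit vector on the sphere (x = cos φ cos λ, y = cos φ sin λ, z = sin φ).
The central angle between the endpoints is δ = arccos(p₁·p₂) ≈ 1.684 rad (96.5°). The total great-circle distance is δ·R ≈ 1.684 × 6371 ≈ 10726 km, so the target fraction is f = 9000/10726 ≈ 0.839.
Interpolate at f ≈ 0.839 with slerp weights a = sin((1−f)δ)/sin δ ≈ 0.269, b = sin(fδ)/sin δ ≈ 0.994.
p = a·p₁ + b·p₂ ≈ (0.821, 0.149, -0.551); φ = arcsin(p_z) ≈ -33.47°, λ = atan2(p_y, p_x) ≈ 10.27°.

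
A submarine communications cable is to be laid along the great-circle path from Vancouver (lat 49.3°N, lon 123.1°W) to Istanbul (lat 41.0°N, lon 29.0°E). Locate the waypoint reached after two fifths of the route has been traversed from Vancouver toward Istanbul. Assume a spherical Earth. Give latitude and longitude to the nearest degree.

≈ lat 76°N, lon 67°W

Convert each endpoint to a unit vector on the sphere (x = cos φ cos λ, y = cos φ sin λ, z = sin φ).
The central angle between the endpoints is δ = arccos(p₁·p₂) ≈ 1.508 rad (86.4°).
Interpolate at f = 2/5 with slerp weights a = sin((1−f)δ)/sin δ ≈ 0.788, b = sin(fδ)/sin δ ≈ 0.568.
p = a·p₁ + b·p₂ ≈ (0.095, -0.222, 0.970); φ = arcsin(p_z) ≈ 76.01°, λ = atan2(p_y, p_x) ≈ -66.95°.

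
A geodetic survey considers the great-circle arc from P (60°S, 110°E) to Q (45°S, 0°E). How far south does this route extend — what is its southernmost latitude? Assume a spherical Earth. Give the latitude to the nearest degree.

The great circle lies in the plane with unit normal n̂ = (p₁ × p₂)/|p₁ × p₂|.
Here n̂_z ≈ -0.381; the vertex latitude is φ_max = arccos|n̂_z| ≈ 67.6°.

≈ 68°S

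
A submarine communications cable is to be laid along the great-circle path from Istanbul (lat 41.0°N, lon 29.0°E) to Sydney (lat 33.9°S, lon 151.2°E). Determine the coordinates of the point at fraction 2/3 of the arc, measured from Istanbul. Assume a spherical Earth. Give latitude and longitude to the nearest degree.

≈ lat 8°S, lon 112°E

Convert each endpoint to a unit vector on the sphere (x = cos φ cos λ, y = cos φ sin λ, z = sin φ).
The central angle between the endpoints is δ = arccos(p₁·p₂) ≈ 2.346 rad (134.4°).
Interpolate at f = 2/3 with slerp weights a = sin((1−f)δ)/sin δ ≈ 0.986, b = sin(fδ)/sin δ ≈ 1.400.
p = a·p₁ + b·p₂ ≈ (-0.367, 0.921, -0.134); φ = arcsin(p_z) ≈ -7.68°, λ = atan2(p_y, p_x) ≈ 111.74°.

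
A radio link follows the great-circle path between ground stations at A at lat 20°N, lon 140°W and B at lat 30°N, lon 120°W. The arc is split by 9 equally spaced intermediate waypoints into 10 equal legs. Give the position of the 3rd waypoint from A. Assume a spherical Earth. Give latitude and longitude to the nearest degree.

Convert each endpoint to a unit vector on the sphere (x = cos φ cos λ, y = cos φ sin λ, z = sin φ).
The central angle between the endpoints is δ = arccos(p₁·p₂) ≈ 0.360 rad (20.7°).
Interpolate at f = 3/10 with slerp weights a = sin((1−f)δ)/sin δ ≈ 0.708, b = sin(fδ)/sin δ ≈ 0.306.
p = a·p₁ + b·p₂ ≈ (-0.642, -0.657, 0.395); φ = arcsin(p_z) ≈ 23.27°, λ = atan2(p_y, p_x) ≈ -134.34°.

≈ lat 23°N, lon 134°W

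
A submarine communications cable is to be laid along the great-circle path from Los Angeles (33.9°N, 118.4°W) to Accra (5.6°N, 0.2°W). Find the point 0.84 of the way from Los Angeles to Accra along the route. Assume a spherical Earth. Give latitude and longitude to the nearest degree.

Write both endpoints as unit vectors p₁, p₂ with components (cos φ cos λ, cos φ sin λ, sin φ).
The central angle between the endpoints is δ = arccos(p₁·p₂) ≈ 1.913 rad (109.6°).
Interpolate at f = 0.84 with slerp weights a = sin((1−f)δ)/sin δ ≈ 0.320, b = sin(fδ)/sin δ ≈ 1.061.
p = a·p₁ + b·p₂ ≈ (0.930, -0.237, 0.282); φ = arcsin(p_z) ≈ 16.38°, λ = atan2(p_y, p_x) ≈ -14.32°.

≈ 16°N, 14°W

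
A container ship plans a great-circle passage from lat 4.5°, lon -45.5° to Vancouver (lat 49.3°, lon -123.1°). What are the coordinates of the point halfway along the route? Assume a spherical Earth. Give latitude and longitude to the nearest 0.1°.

≈ lat 32.7°, lon -74.8°

Write both endpoints as unit vectors p₁, p₂ with components (cos φ cos λ, cos φ sin λ, sin φ).
The central angle between the endpoints is δ = arccos(p₁·p₂) ≈ 1.370 rad (78.5°).
Interpolate at f = 1/2 with slerp weights a = sin((1−f)δ)/sin δ ≈ 0.646, b = sin(fδ)/sin δ ≈ 0.646.
p = a·p₁ + b·p₂ ≈ (0.221, -0.812, 0.540); φ = arcsin(p_z) ≈ 32.70°, λ = atan2(p_y, p_x) ≈ -74.76°.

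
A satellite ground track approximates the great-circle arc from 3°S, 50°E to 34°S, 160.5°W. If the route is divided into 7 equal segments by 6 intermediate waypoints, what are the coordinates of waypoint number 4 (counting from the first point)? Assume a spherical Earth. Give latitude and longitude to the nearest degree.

≈ 54°S, 120°E

Write both endpoints as unit vectors p₁, p₂ with components (cos φ cos λ, cos φ sin λ, sin φ).
The central angle between the endpoints is δ = arccos(p₁·p₂) ≈ 2.324 rad (133.2°).
Interpolate at f = 4/7 with slerp weights a = sin((1−f)δ)/sin δ ≈ 1.151, b = sin(fδ)/sin δ ≈ 1.331.
p = a·p₁ + b·p₂ ≈ (-0.301, 0.512, -0.804); φ = arcsin(p_z) ≈ -53.55°, λ = atan2(p_y, p_x) ≈ 120.48°.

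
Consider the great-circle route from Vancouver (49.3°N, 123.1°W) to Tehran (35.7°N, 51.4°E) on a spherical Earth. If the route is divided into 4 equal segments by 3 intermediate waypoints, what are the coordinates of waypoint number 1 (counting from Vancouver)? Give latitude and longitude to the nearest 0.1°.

Convert each endpoint to a unit vector on the sphere (x = cos φ cos λ, y = cos φ sin λ, z = sin φ).
The central angle between the endpoints is δ = arccos(p₁·p₂) ≈ 1.656 rad (94.9°).
Interpolate at f = 1/4 with slerp weights a = sin((1−f)δ)/sin δ ≈ 0.950, b = sin(fδ)/sin δ ≈ 0.404.
p = a·p₁ + b·p₂ ≈ (-0.134, -0.263, 0.956); φ = arcsin(p_z) ≈ 72.86°, λ = atan2(p_y, p_x) ≈ -116.98°.

≈ 72.9°N, 117.0°W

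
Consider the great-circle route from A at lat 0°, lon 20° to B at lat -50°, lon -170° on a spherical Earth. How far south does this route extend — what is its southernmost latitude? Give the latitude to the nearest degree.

The great circle lies in the plane with unit normal n̂ = (p₁ × p₂)/|p₁ × p₂|.
Here n̂_z ≈ +0.144; the vertex latitude is φ_max = arccos|n̂_z| ≈ 81.7°.

≈ -82°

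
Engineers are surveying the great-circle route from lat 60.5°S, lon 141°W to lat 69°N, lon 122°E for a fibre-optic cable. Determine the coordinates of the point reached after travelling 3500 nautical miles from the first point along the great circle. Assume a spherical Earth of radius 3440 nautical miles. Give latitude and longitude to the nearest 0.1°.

Write both endpoints as unit vectors p₁, p₂ with components (cos φ cos λ, cos φ sin λ, sin φ).
The central angle between the endpoints is δ = arccos(p₁·p₂) ≈ 2.557 rad (146.5°). The total great-circle distance is δ·R ≈ 2.557 × 3440 ≈ 8797 nmi, so the target fraction is f = 3500/8797 ≈ 0.398.
Interpolate at f ≈ 0.398 with slerp weights a = sin((1−f)δ)/sin δ ≈ 1.812, b = sin(fδ)/sin δ ≈ 1.542.
p = a·p₁ + b·p₂ ≈ (-0.986, -0.093, -0.137); φ = arcsin(p_z) ≈ -7.88°, λ = atan2(p_y, p_x) ≈ -174.63°.

≈ lat 7.9°S, lon 174.6°W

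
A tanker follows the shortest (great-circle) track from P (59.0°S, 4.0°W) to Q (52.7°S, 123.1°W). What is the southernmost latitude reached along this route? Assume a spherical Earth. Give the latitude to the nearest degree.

≈ 71°S

The great circle lies in the plane with unit normal n̂ = (p₁ × p₂)/|p₁ × p₂|.
Here n̂_z ≈ -0.322; the vertex latitude is φ_max = arccos|n̂_z| ≈ 71.2°.
Check via Clairaut: cos φ_max = |cos φ₁| · sin C = cos(59.0°)·sin(141.4°) ≈ 0.322, again giving ≈ 71.2°.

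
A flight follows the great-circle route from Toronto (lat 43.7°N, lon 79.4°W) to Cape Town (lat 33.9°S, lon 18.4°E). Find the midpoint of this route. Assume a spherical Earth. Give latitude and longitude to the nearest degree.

≈ lat 7°N, lon 26°W

Write both endpoints as unit vectors p₁, p₂ with components (cos φ cos λ, cos φ sin λ, sin φ).
The central angle between the endpoints is δ = arccos(p₁·p₂) ≈ 2.056 rad (117.8°).
Interpolate at f = 1/2 with slerp weights a = sin((1−f)δ)/sin δ ≈ 0.968, b = sin(fδ)/sin δ ≈ 0.968.
p = a·p₁ + b·p₂ ≈ (0.891, -0.434, 0.129); φ = arcsin(p_z) ≈ 7.41°, λ = atan2(p_y, p_x) ≈ -25.98°.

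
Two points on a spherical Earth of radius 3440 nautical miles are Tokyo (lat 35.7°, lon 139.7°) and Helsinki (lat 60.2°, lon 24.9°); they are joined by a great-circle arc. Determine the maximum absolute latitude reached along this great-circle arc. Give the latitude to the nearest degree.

≈ 67°

The great circle lies in the plane with unit normal n̂ = (p₁ × p₂)/|p₁ × p₂|.
Here n̂_z ≈ -0.389; the vertex latitude is φ_max = arccos|n̂_z| ≈ 67.1°.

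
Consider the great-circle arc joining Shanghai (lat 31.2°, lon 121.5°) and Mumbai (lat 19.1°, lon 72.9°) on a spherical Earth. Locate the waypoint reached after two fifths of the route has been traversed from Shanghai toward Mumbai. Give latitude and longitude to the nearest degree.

≈ lat 28°, lon 101°

Convert each endpoint to a unit vector on the sphere (x = cos φ cos λ, y = cos φ sin λ, z = sin φ).
The central angle between the endpoints is δ = arccos(p₁·p₂) ≈ 0.790 rad (45.2°).
Interpolate at f = 2/5 with slerp weights a = sin((1−f)δ)/sin δ ≈ 0.643, b = sin(fδ)/sin δ ≈ 0.437.
p = a·p₁ + b·p₂ ≈ (-0.166, 0.864, 0.476); φ = arcsin(p_z) ≈ 28.42°, λ = atan2(p_y, p_x) ≈ 100.85°.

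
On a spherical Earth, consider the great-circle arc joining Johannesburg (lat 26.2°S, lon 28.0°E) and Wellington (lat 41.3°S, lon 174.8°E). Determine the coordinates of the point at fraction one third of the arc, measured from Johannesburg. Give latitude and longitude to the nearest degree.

Write both endpoints as unit vectors p₁, p₂ with components (cos φ cos λ, cos φ sin λ, sin φ).
The central angle between the endpoints is δ = arccos(p₁·p₂) ≈ 1.847 rad (105.8°).
Interpolate at f = 1/3 with slerp weights a = sin((1−f)δ)/sin δ ≈ 0.980, b = sin(fδ)/sin δ ≈ 0.600.
p = a·p₁ + b·p₂ ≈ (0.327, 0.454, -0.829); φ = arcsin(p_z) ≈ -55.98°, λ = atan2(p_y, p_x) ≈ 54.19°.

≈ lat 56°S, lon 54°E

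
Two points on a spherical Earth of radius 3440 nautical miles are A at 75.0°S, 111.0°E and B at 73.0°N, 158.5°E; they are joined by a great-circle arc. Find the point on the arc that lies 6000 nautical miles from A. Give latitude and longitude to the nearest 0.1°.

The haversine formula gives a central angle δ ≈ 2.631 rad (150.8°) between the endpoints. The total great-circle distance is δ·R ≈ 2.631 × 3440 ≈ 9052 nmi, so the target fraction is f = 6000/9052 ≈ 0.663.
Interpolate at f ≈ 0.663 with slerp weights a = sin((1−f)δ)/sin δ ≈ 1.587, b = sin(fδ)/sin δ ≈ 2.017.
p = a·p₁ + b·p₂ ≈ (-0.696, 0.600, 0.395); φ = arcsin(p_z) ≈ 23.29°, λ = atan2(p_y, p_x) ≈ 139.25°.

≈ 23.3°N, 139.2°E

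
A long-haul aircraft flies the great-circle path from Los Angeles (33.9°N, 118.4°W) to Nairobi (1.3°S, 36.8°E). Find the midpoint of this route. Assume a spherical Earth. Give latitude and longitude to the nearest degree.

≈ 51°N, 18°W

Convert each endpoint to a unit vector on the sphere (x = cos φ cos λ, y = cos φ sin λ, z = sin φ).
The central angle between the endpoints is δ = arccos(p₁·p₂) ≈ 2.443 rad (140.0°).
Interpolate at f = 1/2 with slerp weights a = sin((1−f)δ)/sin δ ≈ 1.462, b = sin(fδ)/sin δ ≈ 1.462.
p = a·p₁ + b·p₂ ≈ (0.593, -0.192, 0.782); φ = arcsin(p_z) ≈ 51.44°, λ = atan2(p_y, p_x) ≈ -17.93°.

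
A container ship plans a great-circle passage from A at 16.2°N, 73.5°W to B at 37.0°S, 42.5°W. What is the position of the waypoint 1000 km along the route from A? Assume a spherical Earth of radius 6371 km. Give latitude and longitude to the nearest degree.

From cos δ = sin φ₁ sin φ₂ + cos φ₁ cos φ₂ cos Δλ, the central angle is δ ≈ 1.059 rad (60.7°). The total great-circle distance is δ·R ≈ 1.059 × 6371 ≈ 6749 km, so the target fraction is f = 1000/6749 ≈ 0.148.
Interpolate at f ≈ 0.148 with slerp weights a = sin((1−f)δ)/sin δ ≈ 0.900, b = sin(fδ)/sin δ ≈ 0.179.
p = a·p₁ + b·p₂ ≈ (0.351, -0.925, 0.143); φ = arcsin(p_z) ≈ 8.23°, λ = atan2(p_y, p_x) ≈ -69.23°.

≈ 8°N, 69°W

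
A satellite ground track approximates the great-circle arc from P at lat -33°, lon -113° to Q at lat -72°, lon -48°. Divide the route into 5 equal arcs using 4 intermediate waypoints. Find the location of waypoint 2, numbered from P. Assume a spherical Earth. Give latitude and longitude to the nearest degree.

Write both endpoints as unit vectors p₁, p₂ with components (cos φ cos λ, cos φ sin λ, sin φ).
The central angle between the endpoints is δ = arccos(p₁·p₂) ≈ 0.892 rad (51.1°).
Interpolate at f = 2/5 with slerp weights a = sin((1−f)δ)/sin δ ≈ 0.655, b = sin(fδ)/sin δ ≈ 0.449.
p = a·p₁ + b·p₂ ≈ (-0.122, -0.609, -0.784); φ = arcsin(p_z) ≈ -51.61°, λ = atan2(p_y, p_x) ≈ -101.32°.

≈ lat -52°, lon -101°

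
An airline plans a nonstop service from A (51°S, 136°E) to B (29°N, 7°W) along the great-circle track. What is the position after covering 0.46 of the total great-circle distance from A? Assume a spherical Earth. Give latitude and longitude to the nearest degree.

≈ (33°S, 43°E)

Write both endpoints as unit vectors p₁, p₂ with components (cos φ cos λ, cos φ sin λ, sin φ).
The central angle between the endpoints is δ = arccos(p₁·p₂) ≈ 2.526 rad (144.7°).
Interpolate at f = 0.46 with slerp weights a = sin((1−f)δ)/sin δ ≈ 1.695, b = sin(fδ)/sin δ ≈ 1.589.
p = a·p₁ + b·p₂ ≈ (0.612, 0.571, -0.547); φ = arcsin(p_z) ≈ -33.14°, λ = atan2(p_y, p_x) ≈ 43.04°.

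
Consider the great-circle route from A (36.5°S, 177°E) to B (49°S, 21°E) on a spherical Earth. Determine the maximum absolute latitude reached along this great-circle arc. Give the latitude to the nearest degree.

The great circle lies in the plane with unit normal n̂ = (p₁ × p₂)/|p₁ × p₂|.
Here n̂_z ≈ -0.215; the vertex latitude is φ_max = arccos|n̂_z| ≈ 77.6°.
Check via Clairaut: cos φ_max = |cos φ₁| · sin C = cos(36.5°)·sin(164.5°) ≈ 0.215, again giving ≈ 77.6°.

≈ 78°S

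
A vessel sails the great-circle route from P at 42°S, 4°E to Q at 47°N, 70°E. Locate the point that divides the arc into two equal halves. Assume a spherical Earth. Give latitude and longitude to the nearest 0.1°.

≈ 3.0°N, 35.4°E

The haversine formula gives a central angle δ ≈ 1.858 rad (106.5°) between the endpoints.
Interpolate at f = 1/2 with slerp weights a = sin((1−f)δ)/sin δ ≈ 0.835, b = sin(fδ)/sin δ ≈ 0.835.
p = a·p₁ + b·p₂ ≈ (0.814, 0.579, 0.052); φ = arcsin(p_z) ≈ 2.98°, λ = atan2(p_y, p_x) ≈ 35.40°.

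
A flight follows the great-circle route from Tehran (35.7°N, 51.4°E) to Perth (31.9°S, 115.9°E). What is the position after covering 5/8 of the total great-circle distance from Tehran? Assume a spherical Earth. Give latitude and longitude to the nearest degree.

≈ 7°S, 92°E

Convert each endpoint to a unit vector on the sphere (x = cos φ cos λ, y = cos φ sin λ, z = sin φ).
The central angle between the endpoints is δ = arccos(p₁·p₂) ≈ 1.582 rad (90.7°).
Interpolate at f = 5/8 with slerp weights a = sin((1−f)δ)/sin δ ≈ 0.559, b = sin(fδ)/sin δ ≈ 0.836.
p = a·p₁ + b·p₂ ≈ (-0.027, 0.993, -0.115); φ = arcsin(p_z) ≈ -6.62°, λ = atan2(p_y, p_x) ≈ 91.53°.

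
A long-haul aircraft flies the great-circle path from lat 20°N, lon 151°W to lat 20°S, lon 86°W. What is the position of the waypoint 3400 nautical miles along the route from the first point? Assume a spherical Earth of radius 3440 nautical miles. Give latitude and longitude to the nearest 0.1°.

From cos δ = sin φ₁ sin φ₂ + cos φ₁ cos φ₂ cos Δλ, the central angle is δ ≈ 1.312 rad (75.2°). The total great-circle distance is δ·R ≈ 1.312 × 3440 ≈ 4512 nmi, so the target fraction is f = 3400/4512 ≈ 0.754.
Interpolate at f ≈ 0.754 with slerp weights a = sin((1−f)δ)/sin δ ≈ 0.329, b = sin(fδ)/sin δ ≈ 0.864.
p = a·p₁ + b·p₂ ≈ (-0.214, -0.960, -0.183); φ = arcsin(p_z) ≈ -10.55°, λ = atan2(p_y, p_x) ≈ -102.54°.

≈ lat 10.5°S, lon 102.5°W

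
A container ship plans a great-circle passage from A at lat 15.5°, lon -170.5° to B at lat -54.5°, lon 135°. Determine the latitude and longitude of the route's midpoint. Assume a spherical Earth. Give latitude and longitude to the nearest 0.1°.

From cos δ = sin φ₁ sin φ₂ + cos φ₁ cos φ₂ cos Δλ, the central angle is δ ≈ 1.463 rad (83.8°).
Interpolate at f = 1/2 with slerp weights a = sin((1−f)δ)/sin δ ≈ 0.672, b = sin(fδ)/sin δ ≈ 0.672.
p = a·p₁ + b·p₂ ≈ (-0.915, 0.169, -0.367); φ = arcsin(p_z) ≈ -21.56°, λ = atan2(p_y, p_x) ≈ 169.53°.

≈ lat -21.6°, lon 169.5°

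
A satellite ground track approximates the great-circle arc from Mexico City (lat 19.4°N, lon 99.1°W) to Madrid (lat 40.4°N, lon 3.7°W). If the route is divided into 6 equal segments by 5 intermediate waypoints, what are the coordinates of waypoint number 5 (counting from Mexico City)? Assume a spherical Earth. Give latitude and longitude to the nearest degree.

Write both endpoints as unit vectors p₁, p₂ with components (cos φ cos λ, cos φ sin λ, sin φ).
The central angle between the endpoints is δ = arccos(p₁·p₂) ≈ 1.423 rad (81.5°).
Interpolate at f = 5/6 with slerp weights a = sin((1−f)δ)/sin δ ≈ 0.237, b = sin(fδ)/sin δ ≈ 0.937.
p = a·p₁ + b·p₂ ≈ (0.677, -0.267, 0.686); φ = arcsin(p_z) ≈ 43.33°, λ = atan2(p_y, p_x) ≈ -21.55°.

≈ lat 43°N, lon 22°W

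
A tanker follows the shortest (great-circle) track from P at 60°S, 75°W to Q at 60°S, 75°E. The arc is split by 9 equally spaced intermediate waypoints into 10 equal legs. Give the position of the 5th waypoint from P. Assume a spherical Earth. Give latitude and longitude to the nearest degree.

Write both endpoints as unit vectors p₁, p₂ with components (cos φ cos λ, cos φ sin λ, sin φ).
The central angle between the endpoints is δ = arccos(p₁·p₂) ≈ 1.008 rad (57.8°).
Interpolate at f = 5/10 with slerp weights a = sin((1−f)δ)/sin δ ≈ 0.571, b = sin(fδ)/sin δ ≈ 0.571.
p = a·p₁ + b·p₂ ≈ (0.148, 0.000, -0.989); φ = arcsin(p_z) ≈ -81.50°, λ = atan2(p_y, p_x) ≈ 0.00°.

≈ 82°S, 0°E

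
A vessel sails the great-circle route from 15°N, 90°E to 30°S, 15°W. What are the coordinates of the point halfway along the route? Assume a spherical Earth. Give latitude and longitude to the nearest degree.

The haversine formula gives a central angle δ ≈ 1.924 rad (110.2°) between the endpoints.
Interpolate at f = 1/2 with slerp weights a = sin((1−f)δ)/sin δ ≈ 0.874, b = sin(fδ)/sin δ ≈ 0.874.
p = a·p₁ + b·p₂ ≈ (0.731, 0.649, -0.211); φ = arcsin(p_z) ≈ -12.17°, λ = atan2(p_y, p_x) ≈ 41.57°.

≈ 12°S, 42°E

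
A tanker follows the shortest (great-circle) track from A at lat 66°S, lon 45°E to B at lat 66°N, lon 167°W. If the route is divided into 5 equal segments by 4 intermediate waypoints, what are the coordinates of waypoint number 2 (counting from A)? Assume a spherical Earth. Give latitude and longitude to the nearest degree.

≈ lat 15°S, lon 112°E

From cos δ = sin φ₁ sin φ₂ + cos φ₁ cos φ₂ cos Δλ, the central angle is δ ≈ 2.917 rad (167.1°).
Interpolate at f = 2/5 with slerp weights a = sin((1−f)δ)/sin δ ≈ 4.416, b = sin(fδ)/sin δ ≈ 4.127.
p = a·p₁ + b·p₂ ≈ (-0.365, 0.893, -0.264); φ = arcsin(p_z) ≈ -15.33°, λ = atan2(p_y, p_x) ≈ 112.26°.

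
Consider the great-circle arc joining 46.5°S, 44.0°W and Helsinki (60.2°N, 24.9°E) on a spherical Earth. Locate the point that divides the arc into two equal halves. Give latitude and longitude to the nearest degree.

Convert each endpoint to a unit vector on the sphere (x = cos φ cos λ, y = cos φ sin λ, z = sin φ).
The central angle between the endpoints is δ = arccos(p₁·p₂) ≈ 2.102 rad (120.4°).
Interpolate at f = 1/2 with slerp weights a = sin((1−f)δ)/sin δ ≈ 1.006, b = sin(fδ)/sin δ ≈ 1.006.
p = a·p₁ + b·p₂ ≈ (0.952, -0.271, 0.143); φ = arcsin(p_z) ≈ 8.24°, λ = atan2(p_y, p_x) ≈ -15.87°.

≈ 8°N, 16°W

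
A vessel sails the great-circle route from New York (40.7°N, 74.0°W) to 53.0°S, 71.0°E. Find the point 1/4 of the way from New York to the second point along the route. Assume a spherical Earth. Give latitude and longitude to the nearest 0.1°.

≈ 12.3°N, 44.6°W

Write both endpoints as unit vectors p₁, p₂ with components (cos φ cos λ, cos φ sin λ, sin φ).
The central angle between the endpoints is δ = arccos(p₁·p₂) ≈ 2.678 rad (153.4°).
Interpolate at f = 1/4 with slerp weights a = sin((1−f)δ)/sin δ ≈ 2.026, b = sin(fδ)/sin δ ≈ 1.388.
p = a·p₁ + b·p₂ ≈ (0.695, -0.686, 0.212); φ = arcsin(p_z) ≈ 12.26°, λ = atan2(p_y, p_x) ≈ -44.63°.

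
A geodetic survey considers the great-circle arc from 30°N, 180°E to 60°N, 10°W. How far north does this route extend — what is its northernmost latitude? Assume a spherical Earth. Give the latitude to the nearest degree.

The great circle lies in the plane with unit normal n̂ = (p₁ × p₂)/|p₁ × p₂|.
Here n̂_z ≈ +0.075; the vertex latitude is φ_max = arccos|n̂_z| ≈ 85.7°.
Check via Clairaut: cos φ_max = |cos φ₁| · sin C = cos(30.0°)·sin(5.0°) ≈ 0.075, again giving ≈ 85.7°.

≈ 86°N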